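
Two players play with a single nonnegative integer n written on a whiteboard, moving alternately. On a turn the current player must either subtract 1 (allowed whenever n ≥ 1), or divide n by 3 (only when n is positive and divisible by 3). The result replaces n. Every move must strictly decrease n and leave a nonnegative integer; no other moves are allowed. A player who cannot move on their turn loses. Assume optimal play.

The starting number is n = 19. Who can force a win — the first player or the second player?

Compute win/loss labels from the base case upward. A position with no move is L. Any other position is W if it can reach an L in one move, else L.
n=0: no move → L
n=1: reaches L-position 0 → W
n=2: only reaches 1(W), which is W → L
n=3: reaches L-position 2 → W
n=4: only reaches 3(W), which is W → L
n=5: reaches L-position 4 → W
n=6: reaches L-position 2 → W
n=7: only reaches 6(W), which is W → L
n=8: reaches L-position 7 → W
n=9: only reaches 3(W), 8(W), all W → L
n=10: reaches L-position 9 → W
n=11: only reaches 10(W), which is W → L
n=12: reaches L-position 4 → W
n=13: only reaches 12(W), which is W → L
n=14: reaches L-position 13 → W
n=15: only reaches 5(W), 14(W), all W → L
n=16: reaches L-position 15 → W
n=17: only reaches 16(W), which is W → L
n=18: reaches L-position 17 → W
n=19: only reaches 18(W), which is W → L
The starting position 19 is L: whatever the player to move does, the opponent receives a W position.

The second player wins.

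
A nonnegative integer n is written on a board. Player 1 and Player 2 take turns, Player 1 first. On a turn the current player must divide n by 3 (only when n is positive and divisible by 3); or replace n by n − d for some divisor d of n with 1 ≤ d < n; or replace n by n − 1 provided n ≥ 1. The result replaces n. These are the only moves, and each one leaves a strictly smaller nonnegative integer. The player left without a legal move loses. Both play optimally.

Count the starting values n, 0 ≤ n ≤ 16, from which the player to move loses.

Label each position W (a win for the player to move) or L (a loss). A position with no legal move is L; any other position is W exactly when some move reaches an L, and L when every move reaches a W.
n=0: no move → L
n=1: →0(L), so W
n=2: →1(W) only, which is W, so L
n=3: →2(L), so W
n=4: →2(L), so W
n=5: →4(W) only, which is W, so L
n=6: →2(L), so W
n=7: →6(W) only, which is W, so L
n=8: →7(L), so W
n=9: →3(W), 6(W), 8(W) — all W, so L
n=10: →5(L), so W
n=11: →10(W) only, which is W, so L
n=12: →9(L), so W
n=13: →12(W) only, which is W, so L
n=14: →7(L), so W
n=15: →5(L), so W
n=16: →8(W), 12(W), 14(W), 15(W) — all W, so L
L entries with 0 ≤ n ≤ 16: n = 0, 2, 5, 7, 9, 11, 13, 16; that makes 8.

8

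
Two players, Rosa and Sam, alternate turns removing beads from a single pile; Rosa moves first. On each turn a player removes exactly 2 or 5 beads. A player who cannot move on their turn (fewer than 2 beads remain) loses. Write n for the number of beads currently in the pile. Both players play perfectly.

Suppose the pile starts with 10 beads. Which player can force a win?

Rosa wins.

Compute win/loss labels from the base case upward. A position with no move is L. Any other position is W if it can reach an L in one move, else L.
n=0: no move → L
n=1: no move → L
n=2: reaches L-position 0 → W
n=3: reaches L-position 1 → W
n=4: only reaches 2(W), which is W → L
n=5: reaches L-position 0 → W
n=6: reaches L-position 4 → W
n=7: only reaches 5(W), 2(W), all W → L
n=8: only reaches 6(W), 3(W), all W → L
n=9: reaches L-position 7 → W
n=10: reaches L-position 8 → W
From 10 Rosa can remove 2, leaving 8, reaching an L position.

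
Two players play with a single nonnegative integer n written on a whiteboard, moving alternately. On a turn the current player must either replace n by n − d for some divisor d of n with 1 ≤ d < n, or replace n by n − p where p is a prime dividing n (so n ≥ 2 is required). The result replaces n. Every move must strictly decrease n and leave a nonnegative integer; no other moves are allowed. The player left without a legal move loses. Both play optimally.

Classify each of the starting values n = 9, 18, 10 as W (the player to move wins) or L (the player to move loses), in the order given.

Classify positions by backward induction: terminal positions (no move available) are L. From any other position, the mover wins iff some move reaches an L.
n=0: no move → L
n=1: no move → L
n=2: →0(L), so W
n=3: →0(L), so W
n=4: →2(W), 3(W) — all W, so L
n=5: →0(L), so W
n=6: →4(L), so W
n=7: →0(L), so W
n=8: →4(L), so W
n=9: →6(W), 8(W) — all W, so L
n=10: →9(L), so W
n=11: →0(L), so W
n=12: →9(L), so W
n=13: →0(L), so W
n=14: →7(W), 12(W), 13(W) — all W, so L
n=15: →14(L), so W
n=16: →14(L), so W
n=17: →0(L), so W
n=18: →9(L), so W

9: L, 18: W, 10: W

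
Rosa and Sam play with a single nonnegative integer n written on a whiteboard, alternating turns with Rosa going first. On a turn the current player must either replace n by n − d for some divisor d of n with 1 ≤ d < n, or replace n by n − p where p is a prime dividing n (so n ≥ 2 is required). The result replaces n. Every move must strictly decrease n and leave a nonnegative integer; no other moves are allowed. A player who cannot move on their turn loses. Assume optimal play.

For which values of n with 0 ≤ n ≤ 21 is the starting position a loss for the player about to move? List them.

Classify positions by backward induction: terminal positions (no move available) are L. From any other position, the mover wins iff some move reaches an L.
n=0: no move → L
n=1: no move → L
n=2: →0(L), so W
n=3: →0(L), so W
n=4: →2(W), 3(W) — all W, so L
n=5: →0(L), so W
n=6: →4(L), so W
n=7: →0(L), so W
n=8: →4(L), so W
n=9: →6(W), 8(W) — all W, so L
n=10: →9(L), so W
n=11: →0(L), so W
n=12: →9(L), so W
n=13: →0(L), so W
n=14: →7(W), 12(W), 13(W) — all W, so L
n=15: →14(L), so W
n=16: →14(L), so W
n=17: →0(L), so W
n=18: →9(L), so W
n=19: →0(L), so W
n=20: →10(W), 15(W), 16(W), 18(W), 19(W) — all W, so L
n=21: →14(L), so W
The losing starting values of n are exactly the entries labelled L in this table (6 of them).

0, 1, 4, 9, 14, 20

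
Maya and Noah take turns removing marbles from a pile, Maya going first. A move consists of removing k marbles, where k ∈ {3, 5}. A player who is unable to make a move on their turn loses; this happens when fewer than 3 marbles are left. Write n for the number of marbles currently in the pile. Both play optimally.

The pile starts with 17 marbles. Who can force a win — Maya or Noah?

Noah wins.

Positions with no move are L. A position that does have a move is losing for the player to move precisely when every available move leads to a winning position for the opponent. Fill in the labels:
n=0: no move → L
n=1: no move → L
n=2: no move → L
n=3: reaches L-position 0 → W
n=4: reaches L-position 1 → W
n=5: reaches L-position 2 → W
n=6: reaches L-position 1 → W
n=7: reaches L-position 2 → W
n=8: only reaches 5(W), 3(W), all W → L
n=9: only reaches 6(W), 4(W), all W → L
n=10: only reaches 7(W), 5(W), all W → L
n=11: reaches L-position 8 → W
n=12: reaches L-position 9 → W
n=13: reaches L-position 10 → W
n=14: reaches L-position 9 → W
n=15: reaches L-position 10 → W
n=16: only reaches 13(W), 11(W), all W → L
n=17: only reaches 14(W), 12(W), all W → L
The starting position 17 is L: whatever Maya does, the opponent receives a W position.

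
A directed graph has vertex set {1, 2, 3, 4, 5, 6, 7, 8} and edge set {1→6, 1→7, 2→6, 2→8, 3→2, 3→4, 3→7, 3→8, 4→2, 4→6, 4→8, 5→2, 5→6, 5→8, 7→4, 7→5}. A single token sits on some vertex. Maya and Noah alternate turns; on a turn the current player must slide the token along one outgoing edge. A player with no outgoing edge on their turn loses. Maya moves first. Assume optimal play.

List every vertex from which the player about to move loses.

6, 7, 8

Compute win/loss labels from the base case upward. A position with no move is L. Any other position is W if it can reach an L in one move, else L.
Every edge goes from a vertex to one that appears earlier in the order 8, 6, 2, 4, 5, 7, 1, 3, so processing vertices in that order labels each vertex after all of its successors.
8: no outgoing edge → L
6: no outgoing edge → L
2: →6(L), so W
4: →6(L), so W
5: →6(L), so W
7: →5(W), 4(W) — all W, so L
1: →7(L), so W
3: →7(L), so W
Reading off the rows marked L gives the requested list; there are 3 such vertices.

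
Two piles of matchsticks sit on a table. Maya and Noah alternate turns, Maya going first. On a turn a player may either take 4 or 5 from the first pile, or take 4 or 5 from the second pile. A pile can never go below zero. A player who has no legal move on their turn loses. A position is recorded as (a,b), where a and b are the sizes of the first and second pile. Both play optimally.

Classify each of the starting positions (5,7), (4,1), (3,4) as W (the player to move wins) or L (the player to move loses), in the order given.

(5,7): L, (4,1): W, (3,4): W

Classify positions by backward induction: terminal positions (no move available) are L. From any other position, the mover wins iff some move reaches an L.
No move ever increases a pile, so every position that can arise here has a ≤ 5 and b ≤ 7; it is enough to label the cells with 0 ≤ a ≤ 5 and 0 ≤ b ≤ 7.
Every move lowers a or b (never raises either), so fill the grid row by row in increasing a, and left to right within a row: each cell's successors are then already labelled.
      b=0  b=1  b=2  b=3  b=4  b=5  b=6  b=7
a=0:    L    L    L    L    W    W    W    W
a=1:    L    L    L    L    W    W    W    W
a=2:    L    L    L    L    W    W    W    W
a=3:    L    L    L    L    W    W    W    W
a=4:    W    W    W    W    L    L    L    L
a=5:    W    W    W    W    L    L    L    L
Cells with no legal move (terminal, hence L): (0,0), (0,1), (0,2), (0,3), (1,0), (1,1), (1,2), (1,3), (2,0), (2,1), (2,2), (2,3), (3,0), (3,1), (3,2), (3,3).
The remaining L cells, each justified by listing all of its moves:
(4,4): L (options (0,4)(W), (4,0)(W) are all W)
(4,5): L (options (0,5)(W), (4,1)(W), (4,0)(W) are all W)
(4,6): L (options (0,6)(W), (4,2)(W), (4,1)(W) are all W)
(4,7): L (options (0,7)(W), (4,3)(W), (4,2)(W) are all W)
(5,4): L (options (1,4)(W), (0,4)(W), (5,0)(W) are all W)
(5,5): L (options (1,5)(W), (0,5)(W), (5,1)(W), (5,0)(W) are all W)
(5,6): L (options (1,6)(W), (0,6)(W), (5,2)(W), (5,1)(W) are all W)
(5,7): L (options (1,7)(W), (0,7)(W), (5,3)(W), (5,2)(W) are all W)
Every other cell has at least one move into one of the L cells above, so it is W.
(5,7): one of the L cells justified above, so L
(4,1): the move to (0,1) reaches an L cell, so W
(3,4): the move to (3,0) reaches an L cell, so W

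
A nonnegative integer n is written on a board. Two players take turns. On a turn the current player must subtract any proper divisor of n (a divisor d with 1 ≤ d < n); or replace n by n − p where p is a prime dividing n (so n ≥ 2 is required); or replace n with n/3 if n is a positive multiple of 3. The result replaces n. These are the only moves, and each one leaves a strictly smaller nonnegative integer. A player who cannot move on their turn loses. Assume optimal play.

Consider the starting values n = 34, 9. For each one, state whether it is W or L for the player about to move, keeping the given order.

34: W, 9: L

Label each position W (a win for the player to move) or L (a loss). A position with no legal move is L; any other position is W exactly when some move reaches an L, and L when every move reaches a W.
n=0: no move → L
n=1: no move → L
n=2: reaches L-position 0 → W
n=3: reaches L-position 0 → W
n=4: only reaches 2(W), 3(W), all W → L
n=5: reaches L-position 0 → W
n=6: reaches L-position 4 → W
n=7: reaches L-position 0 → W
n=8: reaches L-position 4 → W
n=9: only reaches 3(W), 6(W), 8(W), all W → L
n=10: reaches L-position 9 → W
n=11: reaches L-position 0 → W
n=12: reaches L-position 4 → W
n=13: reaches L-position 0 → W
n=14: only reaches 7(W), 12(W), 13(W), all W → L
n=15: reaches L-position 14 → W
n=16: reaches L-position 14 → W
n=17: reaches L-position 0 → W
n=18: reaches L-position 9 → W
n=19: reaches L-position 0 → W
n=20: only reaches 10(W), 15(W), 16(W), 18(W), 19(W), all W → L
n=21: reaches L-position 14 → W
n=22: reaches L-position 20 → W
n=23: reaches L-position 0 → W
n=24: reaches L-position 20 → W
n=25: reaches L-position 20 → W
n=26: only reaches 13(W), 24(W), 25(W), all W → L
n=27: reaches L-position 9 → W
n=28: reaches L-position 14 → W
n=29: reaches L-position 0 → W
n=30: reaches L-position 20 → W
n=31: reaches L-position 0 → W
n=32: only reaches 16(W), 24(W), 28(W), 30(W), 31(W), all W → L
n=33: reaches L-position 32 → W
n=34: reaches L-position 32 → W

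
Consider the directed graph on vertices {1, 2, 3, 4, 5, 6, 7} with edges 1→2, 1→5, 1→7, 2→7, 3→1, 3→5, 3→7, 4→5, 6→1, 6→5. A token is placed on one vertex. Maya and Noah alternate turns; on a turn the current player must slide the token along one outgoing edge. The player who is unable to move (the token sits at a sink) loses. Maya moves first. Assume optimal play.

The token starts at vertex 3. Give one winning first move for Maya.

Build the W/L table. Terminal = L. A non-terminal position is W if it has a move to some L; otherwise it is L.
Every edge goes from a vertex to one that appears earlier in the order 5, 7, 2, 4, 1, 3, 6, so processing vertices in that order labels each vertex after all of its successors.
5: no outgoing edge → L
7: no outgoing edge → L
2: W (go to 7, an L position)
4: W (go to 5, an L position)
1: W (go to 7, an L position)
3: W (go to 7, an L position)
6: W (go to 5, an L position)
From 3, the L positions reachable in one move are: 7, 5. Any move reaching one of these is winning.

Move to 7.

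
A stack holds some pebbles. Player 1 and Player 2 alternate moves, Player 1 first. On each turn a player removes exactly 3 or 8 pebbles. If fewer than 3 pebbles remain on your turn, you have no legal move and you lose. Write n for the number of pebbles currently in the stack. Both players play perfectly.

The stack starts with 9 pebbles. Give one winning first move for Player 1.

Remove 3, leaving 6.

Work bottom-up. With no move the player to move loses. Otherwise the position is W if at least one move leads to an L position for the opponent, and L if every move leads to a W.
n=0: no move → L
n=1: no move → L
n=2: no move → L
n=3: reaches L-position 0 → W
n=4: reaches L-position 1 → W
n=5: reaches L-position 2 → W
n=6: only reaches 3(W), which is W → L
n=7: only reaches 4(W), which is W → L
n=8: reaches L-position 0 → W
n=9: reaches L-position 6 → W
From 9, the L positions reachable in one move are: 6, 1. Any move reaching one of these is winning.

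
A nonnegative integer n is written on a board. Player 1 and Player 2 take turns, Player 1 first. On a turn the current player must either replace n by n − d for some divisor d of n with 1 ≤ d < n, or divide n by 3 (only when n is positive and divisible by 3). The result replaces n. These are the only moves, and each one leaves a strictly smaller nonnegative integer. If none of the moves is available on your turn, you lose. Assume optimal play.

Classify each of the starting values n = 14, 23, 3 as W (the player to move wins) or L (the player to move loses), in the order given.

14: W, 23: L, 3: W

Positions with no move are L. A position that does have a move is losing for the player to move precisely when every available move leads to a winning position for the opponent. Fill in the labels:
n=0: no move → L
n=1: no move → L
n=2: →1(L), so W
n=3: →1(L), so W
n=4: →2(W), 3(W) — all W, so L
n=5: →4(L), so W
n=6: →4(L), so W
n=7: →6(W) only, which is W, so L
n=8: →4(L), so W
n=9: →3(W), 6(W), 8(W) — all W, so L
n=10: →9(L), so W
n=11: →10(W) only, which is W, so L
n=12: →4(L), so W
n=13: →12(W) only, which is W, so L
n=14: →7(L), so W
n=15: →5(W), 10(W), 12(W), 14(W) — all W, so L
n=16: →15(L), so W
n=17: →16(W) only, which is W, so L
n=18: →9(L), so W
n=19: →18(W) only, which is W, so L
n=20: →15(L), so W
n=21: →7(L), so W
n=22: →11(L), so W
n=23: →22(W) only, which is W, so L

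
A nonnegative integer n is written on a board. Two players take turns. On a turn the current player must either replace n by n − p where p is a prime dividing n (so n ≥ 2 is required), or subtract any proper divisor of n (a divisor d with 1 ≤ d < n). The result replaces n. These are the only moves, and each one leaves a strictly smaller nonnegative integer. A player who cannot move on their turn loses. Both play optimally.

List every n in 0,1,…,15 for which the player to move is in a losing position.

0, 1, 4, 9, 14

Positions with no move are L. A position that does have a move is losing for the player to move precisely when every available move leads to a winning position for the opponent. Fill in the labels:
n=0: no move → L
n=1: no move → L
n=2: can move to 0, which is L ⇒ W
n=3: can move to 0, which is L ⇒ W
n=4: moves to 2(W), 3(W); every one is W ⇒ L
n=5: can move to 0, which is L ⇒ W
n=6: can move to 4, which is L ⇒ W
n=7: can move to 0, which is L ⇒ W
n=8: can move to 4, which is L ⇒ W
n=9: moves to 6(W), 8(W); every one is W ⇒ L
n=10: can move to 9, which is L ⇒ W
n=11: can move to 0, which is L ⇒ W
n=12: can move to 9, which is L ⇒ W
n=13: can move to 0, which is L ⇒ W
n=14: moves to 7(W), 12(W), 13(W); every one is W ⇒ L
n=15: can move to 14, which is L ⇒ W
The losing starting values of n are exactly the entries labelled L in this table (5 of them).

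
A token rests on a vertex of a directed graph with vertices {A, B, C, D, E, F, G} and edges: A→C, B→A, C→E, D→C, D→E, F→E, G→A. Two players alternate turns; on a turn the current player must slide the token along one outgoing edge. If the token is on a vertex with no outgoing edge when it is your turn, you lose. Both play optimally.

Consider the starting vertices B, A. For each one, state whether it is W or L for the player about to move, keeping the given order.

Positions with no move are L. A position that does have a move is losing for the player to move precisely when every available move leads to a winning position for the opponent. Fill in the labels:
Every edge goes from a vertex to one that appears earlier in the order E, C, A, G, D, F, B, so processing vertices in that order labels each vertex after all of its successors.
E: no outgoing edge → L
C: can move to E, which is L ⇒ W
A: the only move is to C(W), a W ⇒ L
G: can move to A, which is L ⇒ W
D: can move to E, which is L ⇒ W
F: can move to E, which is L ⇒ W
B: can move to A, which is L ⇒ W

B: W, A: L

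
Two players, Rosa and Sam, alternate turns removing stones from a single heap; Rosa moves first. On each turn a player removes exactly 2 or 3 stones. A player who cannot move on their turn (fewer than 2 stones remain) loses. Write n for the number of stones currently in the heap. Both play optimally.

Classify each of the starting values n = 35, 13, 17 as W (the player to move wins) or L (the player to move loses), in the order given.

35: L, 13: W, 17: W

Label each position W (a win for the player to move) or L (a loss). A position with no legal move is L; any other position is W exactly when some move reaches an L, and L when every move reaches a W.
n=0: no move → L
n=1: no move → L
n=2: can move to 0, which is L ⇒ W
n=3: can move to 1, which is L ⇒ W
n=4: can move to 1, which is L ⇒ W
n=5: moves to 3(W), 2(W); every one is W ⇒ L
n=6: moves to 4(W), 3(W); every one is W ⇒ L
n=7: can move to 5, which is L ⇒ W
n=8: can move to 6, which is L ⇒ W
n=9: can move to 6, which is L ⇒ W
n=10: moves to 8(W), 7(W); every one is W ⇒ L
n=11: moves to 9(W), 8(W); every one is W ⇒ L
n=12: can move to 10, which is L ⇒ W
n=13: can move to 11, which is L ⇒ W
n=14: can move to 11, which is L ⇒ W
n=15: moves to 13(W), 12(W); every one is W ⇒ L
n=16: moves to 14(W), 13(W); every one is W ⇒ L
n=17: can move to 15, which is L ⇒ W
n=18: can move to 16, which is L ⇒ W
n=19: can move to 16, which is L ⇒ W
n=20: moves to 18(W), 17(W); every one is W ⇒ L
n=21: moves to 19(W), 18(W); every one is W ⇒ L
n=22: can move to 20, which is L ⇒ W
n=23: can move to 21, which is L ⇒ W
n=24: can move to 21, which is L ⇒ W
n=25: moves to 23(W), 22(W); every one is W ⇒ L
n=26: moves to 24(W), 23(W); every one is W ⇒ L
n=27: can move to 25, which is L ⇒ W
n=28: can move to 26, which is L ⇒ W
n=29: can move to 26, which is L ⇒ W
n=30: moves to 28(W), 27(W); every one is W ⇒ L
n=31: moves to 29(W), 28(W); every one is W ⇒ L
n=32: can move to 30, which is L ⇒ W
n=33: can move to 31, which is L ⇒ W
n=34: can move to 31, which is L ⇒ W
n=35: moves to 33(W), 32(W); every one is W ⇒ L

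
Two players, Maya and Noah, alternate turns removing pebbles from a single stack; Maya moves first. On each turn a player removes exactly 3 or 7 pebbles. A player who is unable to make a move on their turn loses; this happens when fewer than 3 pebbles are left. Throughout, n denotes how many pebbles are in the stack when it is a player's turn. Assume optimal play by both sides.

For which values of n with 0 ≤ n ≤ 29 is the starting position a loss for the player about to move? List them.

0, 1, 2, 6, 10, 11, 12, 16, 20, 21, 22, 26

Classify positions by backward induction: terminal positions (no move available) are L. From any other position, the mover wins iff some move reaches an L.
n=0: no move → L
n=1: no move → L
n=2: no move → L
n=3: W (go to 0, an L position)
n=4: W (go to 1, an L position)
n=5: W (go to 2, an L position)
n=6: L (sole option 3(W) is W)
n=7: W (go to 0, an L position)
n=8: W (go to 1, an L position)
n=9: W (go to 6, an L position)
n=10: L (options 7(W), 3(W) are all W)
n=11: L (options 8(W), 4(W) are all W)
n=12: L (options 9(W), 5(W) are all W)
n=13: W (go to 10, an L position)
n=14: W (go to 11, an L position)
n=15: W (go to 12, an L position)
n=16: L (options 13(W), 9(W) are all W)
n=17: W (go to 10, an L position)
n=18: W (go to 11, an L position)
n=19: W (go to 16, an L position)
n=20: L (options 17(W), 13(W) are all W)
n=21: L (options 18(W), 14(W) are all W)
n=22: L (options 19(W), 15(W) are all W)
n=23: W (go to 20, an L position)
n=24: W (go to 21, an L position)
n=25: W (go to 22, an L position)
n=26: L (options 23(W), 19(W) are all W)
n=27: W (go to 20, an L position)
n=28: W (go to 21, an L position)
n=29: W (go to 26, an L position)
The losing starting values of n are exactly the entries labelled L in this table (12 of them).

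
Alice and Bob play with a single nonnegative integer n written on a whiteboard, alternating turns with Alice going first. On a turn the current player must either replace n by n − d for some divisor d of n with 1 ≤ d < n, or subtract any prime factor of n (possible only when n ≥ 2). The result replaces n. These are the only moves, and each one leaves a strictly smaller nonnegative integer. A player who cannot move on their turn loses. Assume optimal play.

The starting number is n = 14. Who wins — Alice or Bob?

Build the W/L table. Terminal = L. A non-terminal position is W if it has a move to some L; otherwise it is L.
n=0: no move → L
n=1: no move → L
n=2: reaches L-position 0 → W
n=3: reaches L-position 0 → W
n=4: only reaches 2(W), 3(W), all W → L
n=5: reaches L-position 0 → W
n=6: reaches L-position 4 → W
n=7: reaches L-position 0 → W
n=8: reaches L-position 4 → W
n=9: only reaches 6(W), 8(W), all W → L
n=10: reaches L-position 9 → W
n=11: reaches L-position 0 → W
n=12: reaches L-position 9 → W
n=13: reaches L-position 0 → W
n=14: only reaches 7(W), 12(W), 13(W), all W → L
The starting position 14 is L: whatever Alice does, the opponent receives a W position.

Bob wins.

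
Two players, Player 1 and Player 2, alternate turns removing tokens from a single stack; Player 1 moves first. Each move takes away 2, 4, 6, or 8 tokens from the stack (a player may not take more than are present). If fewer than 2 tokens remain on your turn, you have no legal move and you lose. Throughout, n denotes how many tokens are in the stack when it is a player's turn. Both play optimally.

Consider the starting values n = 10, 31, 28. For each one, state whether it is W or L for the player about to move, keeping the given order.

Compute win/loss labels from the base case upward. A position with no move is L. Any other position is W if it can reach an L in one move, else L.
n=0: no move → L
n=1: no move → L
n=2: can move to 0, which is L ⇒ W
n=3: can move to 1, which is L ⇒ W
n=4: can move to 0, which is L ⇒ W
n=5: can move to 1, which is L ⇒ W
n=6: can move to 0, which is L ⇒ W
n=7: can move to 1, which is L ⇒ W
n=8: can move to 0, which is L ⇒ W
n=9: can move to 1, which is L ⇒ W
n=10: moves to 8(W), 6(W), 4(W), 2(W); every one is W ⇒ L
n=11: moves to 9(W), 7(W), 5(W), 3(W); every one is W ⇒ L
n=12: can move to 10, which is L ⇒ W
n=13: can move to 11, which is L ⇒ W
n=14: can move to 10, which is L ⇒ W
n=15: can move to 11, which is L ⇒ W
n=16: can move to 10, which is L ⇒ W
n=17: can move to 11, which is L ⇒ W
n=18: can move to 10, which is L ⇒ W
n=19: can move to 11, which is L ⇒ W
n=20: moves to 18(W), 16(W), 14(W), 12(W); every one is W ⇒ L
n=21: moves to 19(W), 17(W), 15(W), 13(W); every one is W ⇒ L
n=22: can move to 20, which is L ⇒ W
n=23: can move to 21, which is L ⇒ W
n=24: can move to 20, which is L ⇒ W
n=25: can move to 21, which is L ⇒ W
n=26: can move to 20, which is L ⇒ W
n=27: can move to 21, which is L ⇒ W
n=28: can move to 20, which is L ⇒ W
n=29: can move to 21, which is L ⇒ W
n=30: moves to 28(W), 26(W), 24(W), 22(W); every one is W ⇒ L
n=31: moves to 29(W), 27(W), 25(W), 23(W); every one is W ⇒ L

10: L, 31: L, 28: W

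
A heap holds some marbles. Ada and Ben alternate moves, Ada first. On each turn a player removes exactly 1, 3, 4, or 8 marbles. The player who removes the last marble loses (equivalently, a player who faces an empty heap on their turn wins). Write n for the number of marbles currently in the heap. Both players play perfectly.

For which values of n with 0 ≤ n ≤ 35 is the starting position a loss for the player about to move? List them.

1, 3, 8, 10, 15, 17, 22, 24, 29, 31

Label each position W (a win for the player to move) or L (a loss). A position with no legal move is W; any other position is W exactly when some move reaches an L, and L when every move reaches a W.
n=0: no move; the opponent has just taken the last marble and therefore loses → W
n=1: L (sole option 0(W) is W)
n=2: W (go to 1, an L position)
n=3: L (options 2(W), 0(W) are all W)
n=4: W (go to 3, an L position)
n=5: W (go to 1, an L position)
n=6: W (go to 3, an L position)
n=7: W (go to 3, an L position)
n=8: L (options 7(W), 5(W), 4(W), 0(W) are all W)
n=9: W (go to 8, an L position)
n=10: L (options 9(W), 7(W), 6(W), 2(W) are all W)
n=11: W (go to 10, an L position)
n=12: W (go to 8, an L position)
n=13: W (go to 10, an L position)
n=14: W (go to 10, an L position)
n=15: L (options 14(W), 12(W), 11(W), 7(W) are all W)
n=16: W (go to 15, an L position)
n=17: L (options 16(W), 14(W), 13(W), 9(W) are all W)
n=18: W (go to 17, an L position)
n=19: W (go to 15, an L position)
n=20: W (go to 17, an L position)
n=21: W (go to 17, an L position)
n=22: L (options 21(W), 19(W), 18(W), 14(W) are all W)
n=23: W (go to 22, an L position)
n=24: L (options 23(W), 21(W), 20(W), 16(W) are all W)
n=25: W (go to 24, an L position)
n=26: W (go to 22, an L position)
n=27: W (go to 24, an L position)
n=28: W (go to 24, an L position)
n=29: L (options 28(W), 26(W), 25(W), 21(W) are all W)
n=30: W (go to 29, an L position)
n=31: L (options 30(W), 28(W), 27(W), 23(W) are all W)
n=32: W (go to 31, an L position)
n=33: W (go to 29, an L position)
n=34: W (go to 31, an L position)
n=35: W (go to 31, an L position)
The losing starting values of n are exactly the entries labelled L in this table (10 of them).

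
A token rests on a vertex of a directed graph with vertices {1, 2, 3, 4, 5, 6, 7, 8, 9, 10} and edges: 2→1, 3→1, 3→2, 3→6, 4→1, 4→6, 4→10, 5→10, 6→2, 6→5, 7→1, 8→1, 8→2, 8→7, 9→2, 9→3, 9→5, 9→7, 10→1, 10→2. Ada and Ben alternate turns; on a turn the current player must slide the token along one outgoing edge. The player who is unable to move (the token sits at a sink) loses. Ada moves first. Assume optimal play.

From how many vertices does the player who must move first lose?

2

Build the W/L table. Terminal = L. A non-terminal position is W if it has a move to some L; otherwise it is L.
Every edge goes from a vertex to one that appears earlier in the order 1, 2, 10, 5, 6, 7, 3, 9, 8, 4, so processing vertices in that order labels each vertex after all of its successors.
1: no outgoing edge → L
2: can move to 1, which is L ⇒ W
10: can move to 1, which is L ⇒ W
5: the only move is to 10(W), a W ⇒ L
6: can move to 5, which is L ⇒ W
7: can move to 1, which is L ⇒ W
3: can move to 1, which is L ⇒ W
9: can move to 5, which is L ⇒ W
8: can move to 1, which is L ⇒ W
4: can move to 1, which is L ⇒ W
The L vertices are 1, 5; that is 2 in all.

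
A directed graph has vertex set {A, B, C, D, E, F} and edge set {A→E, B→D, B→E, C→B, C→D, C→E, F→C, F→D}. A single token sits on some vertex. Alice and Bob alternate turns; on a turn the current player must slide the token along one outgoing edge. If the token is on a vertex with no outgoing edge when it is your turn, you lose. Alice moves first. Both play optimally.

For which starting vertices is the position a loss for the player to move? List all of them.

Compute win/loss labels from the base case upward. A position with no move is L. Any other position is W if it can reach an L in one move, else L.
Every edge goes from a vertex to one that appears earlier in the order E, D, B, C, A, F, so processing vertices in that order labels each vertex after all of its successors.
E: no outgoing edge → L
D: no outgoing edge → L
B: can move to D, which is L ⇒ W
C: can move to D, which is L ⇒ W
A: can move to E, which is L ⇒ W
F: can move to D, which is L ⇒ W
The losing starting vertices are exactly the entries labelled L in this table (2 of them).

D, E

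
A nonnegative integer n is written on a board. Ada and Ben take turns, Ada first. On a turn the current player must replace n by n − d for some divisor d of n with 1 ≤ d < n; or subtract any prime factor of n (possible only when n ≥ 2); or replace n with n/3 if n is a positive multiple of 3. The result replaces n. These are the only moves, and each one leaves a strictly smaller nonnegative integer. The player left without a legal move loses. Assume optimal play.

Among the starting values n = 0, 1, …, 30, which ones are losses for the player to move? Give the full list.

0, 1, 4, 9, 14, 20, 26

Label each position W (a win for the player to move) or L (a loss). A position with no legal move is L; any other position is W exactly when some move reaches an L, and L when every move reaches a W.
n=0: no move → L
n=1: no move → L
n=2: reaches L-position 0 → W
n=3: reaches L-position 0 → W
n=4: only reaches 2(W), 3(W), all W → L
n=5: reaches L-position 0 → W
n=6: reaches L-position 4 → W
n=7: reaches L-position 0 → W
n=8: reaches L-position 4 → W
n=9: only reaches 3(W), 6(W), 8(W), all W → L
n=10: reaches L-position 9 → W
n=11: reaches L-position 0 → W
n=12: reaches L-position 4 → W
n=13: reaches L-position 0 → W
n=14: only reaches 7(W), 12(W), 13(W), all W → L
n=15: reaches L-position 14 → W
n=16: reaches L-position 14 → W
n=17: reaches L-position 0 → W
n=18: reaches L-position 9 → W
n=19: reaches L-position 0 → W
n=20: only reaches 10(W), 15(W), 16(W), 18(W), 19(W), all W → L
n=21: reaches L-position 14 → W
n=22: reaches L-position 20 → W
n=23: reaches L-position 0 → W
n=24: reaches L-position 20 → W
n=25: reaches L-position 20 → W
n=26: only reaches 13(W), 24(W), 25(W), all W → L
n=27: reaches L-position 9 → W
n=28: reaches L-position 14 → W
n=29: reaches L-position 0 → W
n=30: reaches L-position 20 → W
The losing starting values of n are exactly the entries labelled L in this table (7 of them).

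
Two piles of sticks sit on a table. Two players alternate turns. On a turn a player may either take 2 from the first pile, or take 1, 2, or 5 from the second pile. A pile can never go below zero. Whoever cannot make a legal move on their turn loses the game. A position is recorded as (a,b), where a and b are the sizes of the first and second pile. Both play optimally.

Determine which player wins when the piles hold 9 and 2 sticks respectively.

Compute win/loss labels from the base case upward. A position with no move is L. Any other position is W if it can reach an L in one move, else L.
No move ever increases a pile, so every position that can arise here has a ≤ 9 and b ≤ 2; it is enough to label the cells with 0 ≤ a ≤ 9 and 0 ≤ b ≤ 2.
Every move lowers a or b (never raises either), so fill the grid row by row in increasing a, and left to right within a row: each cell's successors are then already labelled.
      b=0  b=1  b=2
a=0:    L    W    W
a=1:    L    W    W
a=2:    W    L    W
a=3:    W    L    W
a=4:    L    W    W
a=5:    L    W    W
a=6:    W    L    W
a=7:    W    L    W
a=8:    L    W    W
a=9:    L    W    W
Cells with no legal move (terminal, hence L): (0,0), (1,0).
The remaining L cells, each justified by listing all of its moves:
(2,1): only reaches (0,1)(W), (2,0)(W), all W → L
(3,1): only reaches (1,1)(W), (3,0)(W), all W → L
(4,0): only reaches (2,0)(W), which is W → L
(5,0): only reaches (3,0)(W), which is W → L
(6,1): only reaches (4,1)(W), (6,0)(W), all W → L
(7,1): only reaches (5,1)(W), (7,0)(W), all W → L
(8,0): only reaches (6,0)(W), which is W → L
(9,0): only reaches (7,0)(W), which is W → L
Every other cell has at least one move into one of the L cells above, so it is W.
The starting position (9,2) is W: the player to move should move to (9,0), handing over an L position.

The first player wins.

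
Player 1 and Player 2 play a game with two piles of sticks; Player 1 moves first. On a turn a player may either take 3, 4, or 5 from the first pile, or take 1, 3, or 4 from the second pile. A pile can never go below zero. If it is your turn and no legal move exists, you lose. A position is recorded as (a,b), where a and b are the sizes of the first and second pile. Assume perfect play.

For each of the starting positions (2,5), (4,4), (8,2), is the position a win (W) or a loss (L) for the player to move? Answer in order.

(2,5): W, (4,4): W, (8,2): L

Label each position W (a win for the player to move) or L (a loss). A position with no legal move is L; any other position is W exactly when some move reaches an L, and L when every move reaches a W.
No move ever increases a pile, so every position that can arise here has a ≤ 8 and b ≤ 5; it is enough to label the cells with 0 ≤ a ≤ 8 and 0 ≤ b ≤ 5.
Every move lowers a or b (never raises either), so fill the grid row by row in increasing a, and left to right within a row: each cell's successors are then already labelled.
      b=0  b=1  b=2  b=3  b=4  b=5
a=0:    L    W    L    W    W    W
a=1:    L    W    L    W    W    W
a=2:    L    W    L    W    W    W
a=3:    W    L    W    L    W    W
a=4:    W    L    W    L    W    W
a=5:    W    L    W    L    W    W
a=6:    W    W    W    W    L    W
a=7:    W    W    W    W    L    W
a=8:    L    W    L    W    W    W
Cells with no legal move (terminal, hence L): (0,0), (1,0), (2,0).
The remaining L cells, each justified by listing all of its moves:
(0,2): →(0,1)(W) only, which is W, so L
(1,2): →(1,1)(W) only, which is W, so L
(2,2): →(2,1)(W) only, which is W, so L
(3,1): →(0,1)(W), (3,0)(W) — all W, so L
(3,3): →(0,3)(W), (3,2)(W), (3,0)(W) — all W, so L
(4,1): →(1,1)(W), (0,1)(W), (4,0)(W) — all W, so L
(4,3): →(1,3)(W), (0,3)(W), (4,2)(W), (4,0)(W) — all W, so L
(5,1): →(2,1)(W), (1,1)(W), (0,1)(W), (5,0)(W) — all W, so L
(5,3): →(2,3)(W), (1,3)(W), (0,3)(W), (5,2)(W), (5,0)(W) — all W, so L
(6,4): →(3,4)(W), (2,4)(W), (1,4)(W), (6,3)(W), (6,1)(W), (6,0)(W) — all W, so L
(7,4): →(4,4)(W), (3,4)(W), (2,4)(W), (7,3)(W), (7,1)(W), (7,0)(W) — all W, so L
(8,0): →(5,0)(W), (4,0)(W), (3,0)(W) — all W, so L
(8,2): →(5,2)(W), (4,2)(W), (3,2)(W), (8,1)(W) — all W, so L
Every other cell has at least one move into one of the L cells above, so it is W.
(2,5): the move to (2,2) reaches an L cell, so W
(4,4): the move to (4,3) reaches an L cell, so W
(8,2): one of the L cells justified above, so L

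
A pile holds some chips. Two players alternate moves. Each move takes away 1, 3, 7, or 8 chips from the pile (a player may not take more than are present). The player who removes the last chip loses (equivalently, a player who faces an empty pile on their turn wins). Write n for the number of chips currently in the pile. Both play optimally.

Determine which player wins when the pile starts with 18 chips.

The second player wins.

Label each position W (a win for the player to move) or L (a loss). A position with no legal move is W; any other position is W exactly when some move reaches an L, and L when every move reaches a W.
n=0: no move; the opponent has just taken the last chip and therefore loses → W
n=1: L (sole option 0(W) is W)
n=2: W (go to 1, an L position)
n=3: L (options 2(W), 0(W) are all W)
n=4: W (go to 3, an L position)
n=5: L (options 4(W), 2(W) are all W)
n=6: W (go to 5, an L position)
n=7: L (options 6(W), 4(W), 0(W) are all W)
n=8: W (go to 7, an L position)
n=9: W (go to 1, an L position)
n=10: W (go to 7, an L position)
n=11: W (go to 3, an L position)
n=12: W (go to 5, an L position)
n=13: W (go to 5, an L position)
n=14: W (go to 7, an L position)
n=15: W (go to 7, an L position)
n=16: L (options 15(W), 13(W), 9(W), 8(W) are all W)
n=17: W (go to 16, an L position)
n=18: L (options 17(W), 15(W), 11(W), 10(W) are all W)
Every move from 18 reaches a W position, so the mover loses.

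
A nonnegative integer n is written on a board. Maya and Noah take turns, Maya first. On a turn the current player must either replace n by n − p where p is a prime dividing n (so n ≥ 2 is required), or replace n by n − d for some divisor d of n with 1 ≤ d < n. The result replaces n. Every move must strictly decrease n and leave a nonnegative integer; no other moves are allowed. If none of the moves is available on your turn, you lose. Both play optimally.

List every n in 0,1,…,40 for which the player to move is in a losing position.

0, 1, 4, 9, 14, 20, 26, 32, 35, 38

Classify positions by backward induction: terminal positions (no move available) are L. From any other position, the mover wins iff some move reaches an L.
n=0: no move → L
n=1: no move → L
n=2: →0(L), so W
n=3: →0(L), so W
n=4: →2(W), 3(W) — all W, so L
n=5: →0(L), so W
n=6: →4(L), so W
n=7: →0(L), so W
n=8: →4(L), so W
n=9: →6(W), 8(W) — all W, so L
n=10: →9(L), so W
n=11: →0(L), so W
n=12: →9(L), so W
n=13: →0(L), so W
n=14: →7(W), 12(W), 13(W) — all W, so L
n=15: →14(L), so W
n=16: →14(L), so W
n=17: →0(L), so W
n=18: →9(L), so W
n=19: →0(L), so W
n=20: →10(W), 15(W), 16(W), 18(W), 19(W) — all W, so L
n=21: →14(L), so W
n=22: →20(L), so W
n=23: →0(L), so W
n=24: →20(L), so W
n=25: →20(L), so W
n=26: →13(W), 24(W), 25(W) — all W, so L
n=27: →26(L), so W
n=28: →14(L), so W
n=29: →0(L), so W
n=30: →20(L), so W
n=31: →0(L), so W
n=32: →16(W), 24(W), 28(W), 30(W), 31(W) — all W, so L
n=33: →32(L), so W
n=34: →32(L), so W
n=35: →28(W), 30(W), 34(W) — all W, so L
n=36: →32(L), so W
n=37: →0(L), so W
n=38: →19(W), 36(W), 37(W) — all W, so L
n=39: →26(L), so W
n=40: →20(L), so W
Reading off the rows marked L gives the requested list; there are 10 such values of n.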